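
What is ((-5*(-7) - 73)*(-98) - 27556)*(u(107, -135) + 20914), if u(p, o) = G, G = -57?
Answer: -497064024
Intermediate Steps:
u(p, o) = -57
((-5*(-7) - 73)*(-98) - 27556)*(u(107, -135) + 20914) = ((-5*(-7) - 73)*(-98) - 27556)*(-57 + 20914) = ((35 - 73)*(-98) - 27556)*20857 = (-38*(-98) - 27556)*20857 = (3724 - 27556)*20857 = -23832*20857 = -497064024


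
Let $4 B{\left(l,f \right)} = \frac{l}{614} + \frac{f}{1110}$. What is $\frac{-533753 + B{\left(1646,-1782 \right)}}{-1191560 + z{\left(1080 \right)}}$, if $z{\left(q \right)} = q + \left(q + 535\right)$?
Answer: $\frac{30314486366}{67521587675} \approx 0.44896$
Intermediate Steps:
$z{\left(q \right)} = 535 + 2 q$ ($z{\left(q \right)} = q + \left(535 + q\right) = 535 + 2 q$)
$B{\left(l,f \right)} = \frac{l}{2456} + \frac{f}{4440}$ ($B{\left(l,f \right)} = \frac{\frac{l}{614} + \frac{f}{1110}}{4} = \frac{l}{2456} + \frac{f}{4440}$)
$\frac{-533753 + B{\left(1646,-1782 \right)}}{-1191560 + z{\left(1080 \right)}} = \frac{-533753 + \left(\frac{1}{2456} \cdot 1646 + \frac{1}{4440} \left(-1782\right)\right)}{-1191560 + \left(535 + 2 \cdot 1080\right)} = \frac{-533753 + \left(\frac{823}{1228} - \frac{297}{740}\right)}{-1191560 + \left(535 + 2160\right)} = \frac{-533753 + \frac{15269}{56795}}{-1191560 + 2695} = - \frac{30314486366}{56795 \left(-1188865\right)} = \left(- \frac{30314486366}{56795}\right) \left(- \frac{1}{1188865}\right) = \frac{30314486366}{67521587675}$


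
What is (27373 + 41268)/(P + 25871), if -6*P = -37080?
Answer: 68641/32051 ≈ 2.1416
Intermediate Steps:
P = 6180 (P = -⅙*(-37080) = 6180)
(27373 + 41268)/(P + 25871) = (27373 + 41268)/(6180 + 25871) = 68641/32051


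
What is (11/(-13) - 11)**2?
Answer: 23716/169 ≈ 140.33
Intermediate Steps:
(11/(-13) - 11)**2 = (11*(-1/13) - 11)**2 = (-11/13 - 11)**2 = (-154/13)**2 = 23716/169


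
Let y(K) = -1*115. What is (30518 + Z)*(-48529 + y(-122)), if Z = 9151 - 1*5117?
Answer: -1680747488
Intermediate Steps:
Z = 4034 (Z = 9151 - 5117 = 4034)
y(K) = -115
(30518 + Z)*(-48529 + y(-122)) = (30518 + 4034)*(-48529 - 115) = 34552*(-48644) = -1680747488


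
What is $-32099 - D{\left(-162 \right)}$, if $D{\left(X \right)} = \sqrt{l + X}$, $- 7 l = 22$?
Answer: $-32099 - \frac{34 i \sqrt{7}}{7} \approx -32099.0 - 12.851 i$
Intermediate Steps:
$l = - \frac{22}{7}$ ($l = \left(- \frac{1}{7}\right) 22 = - \frac{22}{7} \approx -3.1429$)
$D{\left(X \right)} = \sqrt{- \frac{22}{7} + X}$
$-32099 - D{\left(-162 \right)} = -32099 - \frac{\sqrt{-154 + 49 \left(-162\right)}}{7} = -32099 - \frac{\sqrt{-154 - 7938}}{7} = -32099 - \frac{\sqrt{-8092}}{7} = -32099 - \frac{34 i \sqrt{7}}{7}$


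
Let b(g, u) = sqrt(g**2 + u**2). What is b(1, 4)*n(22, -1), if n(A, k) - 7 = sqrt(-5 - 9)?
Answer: sqrt(17)*(7 + I*sqrt(14)) ≈ 28.862 + 15.427*I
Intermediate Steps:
n(A, k) = 7 + I*sqrt(14) (n(A, k) = 7 + sqrt(-5 - 9) = 7 + sqrt(-14) = 7 + I*sqrt(14))
b(1, 4)*n(22, -1) = sqrt(1**2 + 4**2)*(7 + I*sqrt(14)) = sqrt(1 + 16)*(7 + I*sqrt(14)) = sqrt(17)*(7 + I*sqrt(14))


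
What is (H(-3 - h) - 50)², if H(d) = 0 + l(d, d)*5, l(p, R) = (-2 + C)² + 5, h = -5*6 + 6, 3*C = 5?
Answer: 48400/81 ≈ 597.53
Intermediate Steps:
C = 5/3 (C = (⅓)*5 = 5/3 ≈ 1.6667)
h = -24 (h = -30 + 6 = -24)
l(p, R) = 46/9 (l(p, R) = (-2 + 5/3)² + 5 = (-⅓)² + 5 = ⅑ + 5 = 46/9)
H(d) = 230/9 (H(d) = 0 + (46/9)*5 = 0 + 230/9 = 230/9)
(H(-3 - h) - 50)² = (230/9 - 50)² = (-220/9)² = 48400/81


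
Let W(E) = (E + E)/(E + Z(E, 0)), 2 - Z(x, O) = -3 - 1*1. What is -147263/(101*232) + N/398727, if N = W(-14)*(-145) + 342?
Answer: -58721612197/9342971064 ≈ -6.2851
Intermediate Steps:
Z(x, O) = 6 (Z(x, O) = 2 - (-3 - 1*1) = 2 - (-3 - 1) = 2 - 1*(-4) = 2 + 4 = 6)
W(E) = 2*E/(6 + E) (W(E) = (E + E)/(E + 6) = (2*E)/(6 + E) = 2*E/(6 + E))
N = -331/2 (N = (2*(-14)/(6 - 14))*(-145) + 342 = (2*(-14)/(-8))*(-145) + 342 = (2*(-14)*(-⅛))*(-145) + 342 = (7/2)*(-145) + 342 = -1015/2 + 342 = -331/2 ≈ -165.50)
-147263/(101*232) + N/398727 = -147263/(101*232) - 331/2/398727 = -147263/23432 - 331/2*1/398727 = -147263*1/23432 - 331/797454 = -147263/23432 - 331/797454 = -58721612197/9342971064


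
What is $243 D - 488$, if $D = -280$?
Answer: $-68528$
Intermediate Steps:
$243 D - 488 = 243 \left(-280\right) - 488 = -68040 - 488 = -68528$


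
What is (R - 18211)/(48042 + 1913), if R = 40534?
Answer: 22323/49955 ≈ 0.44686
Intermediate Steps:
(R - 18211)/(48042 + 1913) = (40534 - 18211)/(48042 + 1913) = 22323/49955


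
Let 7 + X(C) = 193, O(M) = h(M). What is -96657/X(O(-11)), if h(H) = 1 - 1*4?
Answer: -32219/62 ≈ -519.66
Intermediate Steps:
h(H) = -3 (h(H) = 1 - 4 = -3)
O(M) = -3
X(C) = 186 (X(C) = -7 + 193 = 186)
-96657/X(O(-11)) = -96657/186 = -96657*1/186 = -32219/62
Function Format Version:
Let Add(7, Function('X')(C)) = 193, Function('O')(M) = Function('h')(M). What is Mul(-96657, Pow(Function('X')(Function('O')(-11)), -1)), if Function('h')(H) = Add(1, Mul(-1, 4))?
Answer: Rational(-32219, 62) ≈ -519.66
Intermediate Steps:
Function('h')(H) = -3 (Function('h')(H) = Add(1, -4) = -3)
Function('O')(M) = -3
Function('X')(C) = 186 (Function('X')(C) = Add(-7, 193) = 186)
Mul(-96657, Pow(Function('X')(Function('O')(-11)), -1)) = Mul(-96657, Pow(186, -1)) = Mul(-96657, Rational(1, 186)) = Rational(-32219, 62)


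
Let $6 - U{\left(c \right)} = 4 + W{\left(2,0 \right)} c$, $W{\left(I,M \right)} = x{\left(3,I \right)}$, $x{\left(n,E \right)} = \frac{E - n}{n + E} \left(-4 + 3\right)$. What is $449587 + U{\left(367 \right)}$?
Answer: $\frac{2247578}{5} \approx 4.4952 \cdot 10^{5}$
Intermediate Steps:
$x{\left(n,E \right)} = - \frac{E - n}{E + n}$ ($x{\left(n,E \right)} = \frac{E - n}{E + n} \left(-1\right) = - \frac{E - n}{E + n}$)
$W{\left(I,M \right)} = \frac{3 - I}{3 + I}$ ($W{\left(I,M \right)} = \frac{3 - I}{I + 3} = \frac{3 - I}{3 + I}$)
$U{\left(c \right)} = 2 - \frac{c}{5}$ ($U{\left(c \right)} = 6 - \left(4 + \frac{3 - 2}{3 + 2} c\right) = 6 - \left(4 + \frac{3 - 2}{5} c\right) = 6 - \left(4 + \frac{1}{5} \cdot 1 c\right) = 6 - \left(4 + \frac{c}{5}\right) = 2 - \frac{c}{5}$)
$449587 + U{\left(367 \right)} = 449587 + \left(2 - \frac{367}{5}\right) = 449587 - \frac{357}{5} = \frac{2247578}{5}$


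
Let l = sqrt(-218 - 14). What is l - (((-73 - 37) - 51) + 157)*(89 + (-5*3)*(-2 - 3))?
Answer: 656 + 2*I*sqrt(58) ≈ 656.0 + 15.232*I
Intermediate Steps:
l = 2*I*sqrt(58) (l = sqrt(-232) = 2*I*sqrt(58) ≈ 15.232*I)
l - (((-73 - 37) - 51) + 157)*(89 + (-5*3)*(-2 - 3)) = 2*I*sqrt(58) - (((-73 - 37) - 51) + 157)*(89 + (-5*3)*(-2 - 3)) = 2*I*sqrt(58) - ((-110 - 51) + 157)*(89 - 15*(-5)) = 2*I*sqrt(58) - (-161 + 157)*(89 + 75) = 2*I*sqrt(58) - (-4)*164 = 2*I*sqrt(58) - 1*(-656) = 2*I*sqrt(58) + 656 = 656 + 2*I*sqrt(58)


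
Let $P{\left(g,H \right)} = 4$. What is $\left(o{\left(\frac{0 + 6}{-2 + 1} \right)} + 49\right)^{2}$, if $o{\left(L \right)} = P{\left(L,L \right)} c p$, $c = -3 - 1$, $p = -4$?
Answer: $12769$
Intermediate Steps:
$c = -4$
$o{\left(L \right)} = 64$ ($o{\left(L \right)} = 4 \left(-4\right) \left(-4\right) = \left(-16\right) \left(-4\right) = 64$)
$\left(o{\left(\frac{0 + 6}{-2 + 1} \right)} + 49\right)^{2} = \left(64 + 49\right)^{2} = 113^{2} = 12769$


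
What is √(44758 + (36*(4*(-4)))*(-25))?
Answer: √59158 ≈ 243.22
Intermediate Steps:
√(44758 + (36*(4*(-4)))*(-25)) = √(44758 + (36*(-16))*(-25)) = √(44758 - 576*(-25)) = √(44758 + 14400) = √59158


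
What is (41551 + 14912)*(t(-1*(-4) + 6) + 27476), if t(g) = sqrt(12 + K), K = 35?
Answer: 1551377388 + 56463*sqrt(47) ≈ 1.5518e+9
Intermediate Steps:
t(g) = sqrt(47) (t(g) = sqrt(12 + 35) = sqrt(47))
(41551 + 14912)*(t(-1*(-4) + 6) + 27476) = (41551 + 14912)*(sqrt(47) + 27476) = 56463*(27476 + sqrt(47)) = 1551377388 + 56463*sqrt(47)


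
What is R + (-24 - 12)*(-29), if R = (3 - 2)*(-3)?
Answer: 1041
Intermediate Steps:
R = -3 (R = 1*(-3) = -3)
R + (-24 - 12)*(-29) = -3 + (-24 - 12)*(-29) = -3 - 36*(-29) = -3 + 1044 = 1041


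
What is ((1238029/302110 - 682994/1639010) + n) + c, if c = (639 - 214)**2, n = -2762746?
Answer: -25571291939524983/9903226222 ≈ -2.5821e+6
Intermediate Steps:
c = 180625 (c = 425**2 = 180625)
((1238029/302110 - 682994/1639010) + n) + c = ((1238029/302110 - 682994/1639010) - 2762746) + 180625 = ((1238029*(1/302110) - 682994*1/1639010) - 2762746) + 180625 = ((1238029/302110 - 341497/819505) - 2762746) + 180625 = (36456051879/9903226222 - 2762746) + 180625 = -27360062175873733/9903226222 + 180625 = -25571291939524983/9903226222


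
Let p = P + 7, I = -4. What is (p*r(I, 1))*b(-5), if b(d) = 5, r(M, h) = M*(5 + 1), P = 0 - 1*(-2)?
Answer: -1080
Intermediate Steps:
P = 2 (P = 0 + 2 = 2)
r(M, h) = 6*M (r(M, h) = M*6 = 6*M)
p = 9 (p = 2 + 7 = 9)
(p*r(I, 1))*b(-5) = (9*(6*(-4)))*5 = (9*(-24))*5 = -216*5 = -1080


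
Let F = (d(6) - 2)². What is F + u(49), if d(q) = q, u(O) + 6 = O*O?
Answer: 2411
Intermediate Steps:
u(O) = -6 + O² (u(O) = -6 + O*O = -6 + O²)
F = 16 (F = (6 - 2)² = 4² = 16)
F + u(49) = 16 + (-6 + 49²) = 16 + (-6 + 2401) = 16 + 2395 = 2411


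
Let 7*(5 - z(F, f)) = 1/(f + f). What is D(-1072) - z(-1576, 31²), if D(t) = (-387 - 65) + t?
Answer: -20571165/13454 ≈ -1529.0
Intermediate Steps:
z(F, f) = 5 - 1/(14*f) (z(F, f) = 5 - 1/(7*(f + f)) = 5 - 1/(2*f)/7 = 5 - 1/(14*f))
D(t) = -452 + t
D(-1072) - z(-1576, 31²) = (-452 - 1072) - (5 - 1/(14*(31²))) = -1524 - (5 - 1/14/961) = -1524 - (5 - 1/14*1/961) = -1524 - (5 - 1/13454) = -1524 - 1*67269/13454 = -1524 - 67269/13454 = -20571165/13454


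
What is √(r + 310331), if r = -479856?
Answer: 5*I*√6781 ≈ 411.73*I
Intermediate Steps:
√(r + 310331) = √(-479856 + 310331) = √(-169525) = 5*I*√6781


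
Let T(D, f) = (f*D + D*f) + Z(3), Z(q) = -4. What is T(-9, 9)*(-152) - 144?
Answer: 25088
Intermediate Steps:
T(D, f) = -4 + 2*D*f (T(D, f) = (f*D + D*f) - 4 = (D*f + D*f) - 4 = 2*D*f - 4 = -4 + 2*D*f)
T(-9, 9)*(-152) - 144 = (-4 + 2*(-9)*9)*(-152) - 144 = (-4 - 162)*(-152) - 144 = -166*(-152) - 144 = 25232 - 144 = 25088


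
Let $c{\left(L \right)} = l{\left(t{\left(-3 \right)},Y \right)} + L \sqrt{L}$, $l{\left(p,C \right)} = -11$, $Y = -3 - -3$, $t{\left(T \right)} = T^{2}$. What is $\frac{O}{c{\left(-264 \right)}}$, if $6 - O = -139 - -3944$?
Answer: $\frac{3799}{1672715} - \frac{182352 i \sqrt{66}}{1672715} \approx 0.0022712 - 0.88565 i$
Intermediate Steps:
$O = -3799$ ($O = 6 - \left(-139 - -3944\right) = 6 - \left(-139 + 3944\right) = 6 - 3805 = -3799$)
$Y = 0$ ($Y = -3 + 3 = 0$)
$c{\left(L \right)} = -11 + L^{\frac{3}{2}}$ ($c{\left(L \right)} = -11 + L \sqrt{L} = -11 + L^{\frac{3}{2}}$)
$\frac{O}{c{\left(-264 \right)}} = - \frac{3799}{-11 + \left(-264\right)^{\frac{3}{2}}} = - \frac{3799}{-11 - 528 i \sqrt{66}}$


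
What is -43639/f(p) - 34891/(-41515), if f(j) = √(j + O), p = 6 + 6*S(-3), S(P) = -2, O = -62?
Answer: 1517/1805 + 2567*I*√17/2 ≈ 0.84044 + 5292.0*I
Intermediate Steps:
p = -6 (p = 6 + 6*(-2) = 6 - 12 = -6)
f(j) = √(-62 + j) (f(j) = √(j - 62) = √(-62 + j))
-43639/f(p) - 34891/(-41515) = -43639/√(-62 - 6) - 34891/(-41515) = -43639*(-I*√17/34) - 34891*(-1/41515) = -43639*(-I*√17/34) + 1517/1805 = -(-2567)*I*√17/2 + 1517/1805 = 2567*I*√17/2 + 1517/1805 = 1517/1805 + 2567*I*√17/2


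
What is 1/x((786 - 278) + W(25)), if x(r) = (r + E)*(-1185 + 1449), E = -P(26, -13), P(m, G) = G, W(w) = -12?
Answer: 1/134376 ≈ 7.4418e-6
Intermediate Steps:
E = 13 (E = -1*(-13) = 13)
x(r) = 3432 + 264*r (x(r) = (r + 13)*(-1185 + 1449) = (13 + r)*264 = 3432 + 264*r)
1/x((786 - 278) + W(25)) = 1/(3432 + 264*((786 - 278) - 12)) = 1/(3432 + 264*(508 - 12)) = 1/(3432 + 264*496) = 1/(3432 + 130944) = 1/134376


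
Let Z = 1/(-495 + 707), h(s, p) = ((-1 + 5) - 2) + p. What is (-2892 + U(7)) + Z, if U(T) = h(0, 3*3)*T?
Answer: -596779/212 ≈ -2815.0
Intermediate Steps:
h(s, p) = 2 + p (h(s, p) = (4 - 2) + p = 2 + p)
Z = 1/212 ≈ 0.0047170
U(T) = 11*T (U(T) = (2 + 3*3)*T = (2 + 9)*T = 11*T)
(-2892 + U(7)) + Z = (-2892 + 11*7) + 1/212 = (-2892 + 77) + 1/212 = -2815 + 1/212 = -596779/212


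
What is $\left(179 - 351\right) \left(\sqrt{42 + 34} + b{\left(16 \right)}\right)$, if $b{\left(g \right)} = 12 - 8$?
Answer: $-688 - 344 \sqrt{19} \approx -2187.5$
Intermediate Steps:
$b{\left(g \right)} = 4$ ($b{\left(g \right)} = 12 - 8 = 4$)
$\left(179 - 351\right) \left(\sqrt{42 + 34} + b{\left(16 \right)}\right) = \left(179 - 351\right) \left(\sqrt{42 + 34} + 4\right) = - 172 \left(\sqrt{76} + 4\right) = - 172 \left(2 \sqrt{19} + 4\right) = - 172 \left(4 + 2 \sqrt{19}\right) = -688 - 344 \sqrt{19}$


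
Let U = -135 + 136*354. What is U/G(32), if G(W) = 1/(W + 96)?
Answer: 6145152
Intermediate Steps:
G(W) = 1/(96 + W)
U = 48009 (U = -135 + 48144 = 48009)
U/G(32) = 48009/(1/(96 + 32)) = 48009/(1/128) = 48009*128 = 6145152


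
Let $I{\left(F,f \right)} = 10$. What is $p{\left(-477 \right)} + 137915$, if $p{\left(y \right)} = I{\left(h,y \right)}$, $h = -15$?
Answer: $137925$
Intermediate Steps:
$p{\left(y \right)} = 10$
$p{\left(-477 \right)} + 137915 = 10 + 137915 = 137925$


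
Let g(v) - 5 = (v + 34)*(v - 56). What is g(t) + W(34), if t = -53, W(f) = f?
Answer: 2110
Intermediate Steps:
g(v) = 5 + (-56 + v)*(34 + v) (g(v) = 5 + (v + 34)*(v - 56) = 5 + (34 + v)*(-56 + v) = 5 + (-56 + v)*(34 + v))
g(t) + W(34) = (-1899 + (-53)**2 - 22*(-53)) + 34 = (-1899 + 2809 + 1166) + 34 = 2076 + 34 = 2110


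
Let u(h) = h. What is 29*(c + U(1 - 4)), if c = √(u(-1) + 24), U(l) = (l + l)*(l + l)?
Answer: 1044 + 29*√23 ≈ 1183.1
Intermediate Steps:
U(l) = 4*l² (U(l) = (2*l)*(2*l) = 4*l²)
c = √23 (c = √(-1 + 24) = √23 ≈ 4.7958)
29*(c + U(1 - 4)) = 29*(√23 + 4*(1 - 4)²) = 29*(√23 + 4*(-3)²) = 29*(√23 + 4*9) = 29*(√23 + 36) = 29*(36 + √23) = 1044 + 29*√23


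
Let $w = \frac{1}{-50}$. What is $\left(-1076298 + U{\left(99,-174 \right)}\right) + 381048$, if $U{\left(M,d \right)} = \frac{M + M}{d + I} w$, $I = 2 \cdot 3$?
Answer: $- \frac{973349967}{1400} \approx -6.9525 \cdot 10^{5}$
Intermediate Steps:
$I = 6$
$w = - \frac{1}{50} \approx -0.02$
$U{\left(M,d \right)} = - \frac{M}{25 \left(6 + d\right)}$ ($U{\left(M,d \right)} = \frac{M + M}{d + 6} \left(- \frac{1}{50}\right) = \frac{2 M}{6 + d} \left(- \frac{1}{50}\right) = - \frac{M}{25 \left(6 + d\right)}$)
$\left(-1076298 + U{\left(99,-174 \right)}\right) + 381048 = \left(-1076298 - \frac{99}{150 + 25 \left(-174\right)}\right) + 381048 = \left(-1076298 - \frac{99}{150 - 4350}\right) + 381048 = \left(-1076298 - \frac{99}{-4200}\right) + 381048 = \left(-1076298 - 99 \left(- \frac{1}{4200}\right)\right) + 381048 = \left(-1076298 + \frac{33}{1400}\right) + 381048 = - \frac{1506817167}{1400} + 381048 = - \frac{973349967}{1400}$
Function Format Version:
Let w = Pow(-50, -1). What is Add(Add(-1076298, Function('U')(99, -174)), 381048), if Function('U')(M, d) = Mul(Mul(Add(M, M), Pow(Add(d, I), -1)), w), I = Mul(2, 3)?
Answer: Rational(-973349967, 1400) ≈ -6.9525e+5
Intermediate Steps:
I = 6
w = Rational(-1, 50) ≈ -0.020000
Function('U')(M, d) = Mul(Rational(-1, 25), M, Pow(Add(6, d), -1)) (Function('U')(M, d) = Mul(Mul(Add(M, M), Pow(Add(d, 6), -1)), Rational(-1, 50)) = Mul(Mul(Mul(2, M), Pow(Add(6, d), -1)), Rational(-1, 50)) = Mul(Mul(2, M, Pow(Add(6, d), -1)), Rational(-1, 50)) = Mul(Rational(-1, 25), M, Pow(Add(6, d), -1)))
Add(Add(-1076298, Function('U')(99, -174)), 381048) = Add(Add(-1076298, Mul(-1, 99, Pow(Add(150, Mul(25, -174)), -1))), 381048) = Add(Add(-1076298, Mul(-1, 99, Pow(Add(150, -4350), -1))), 381048) = Add(Add(-1076298, Mul(-1, 99, Pow(-4200, -1))), 381048) = Add(Add(-1076298, Mul(-1, 99, Rational(-1, 4200))), 381048) = Add(Add(-1076298, Rational(33, 1400)), 381048) = Add(Rational(-1506817167, 1400), 381048) = Rational(-973349967, 1400)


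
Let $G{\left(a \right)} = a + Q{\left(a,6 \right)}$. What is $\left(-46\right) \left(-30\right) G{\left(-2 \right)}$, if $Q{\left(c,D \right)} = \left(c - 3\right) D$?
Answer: $-44160$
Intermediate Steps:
$Q{\left(c,D \right)} = D \left(-3 + c\right)$ ($Q{\left(c,D \right)} = \left(-3 + c\right) D = D \left(-3 + c\right)$)
$G{\left(a \right)} = -18 + 7 a$ ($G{\left(a \right)} = a + 6 \left(-3 + a\right) = a + \left(-18 + 6 a\right) = -18 + 7 a$)
$\left(-46\right) \left(-30\right) G{\left(-2 \right)} = \left(-46\right) \left(-30\right) \left(-18 + 7 \left(-2\right)\right) = 1380 \left(-18 - 14\right) = 1380 \left(-32\right) = -44160$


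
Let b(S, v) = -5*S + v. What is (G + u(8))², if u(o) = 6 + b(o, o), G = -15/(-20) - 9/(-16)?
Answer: 156025/256 ≈ 609.47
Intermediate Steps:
b(S, v) = v - 5*S
G = 21/16 (G = -15*(-1/20) - 9*(-1/16) = ¾ + 9/16 = 21/16 ≈ 1.3125)
u(o) = 6 - 4*o (u(o) = 6 + (o - 5*o) = 6 - 4*o)
(G + u(8))² = (21/16 + (6 - 4*8))² = (21/16 + (6 - 32))² = (21/16 - 26)² = (-395/16)² = 156025/256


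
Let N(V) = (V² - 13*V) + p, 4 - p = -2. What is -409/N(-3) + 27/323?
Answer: -130649/17442 ≈ -7.4905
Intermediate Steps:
p = 6 (p = 4 - 1*(-2) = 4 + 2 = 6)
N(V) = 6 + V² - 13*V (N(V) = (V² - 13*V) + 6 = 6 + V² - 13*V)
-409/N(-3) + 27/323 = -409/(6 + (-3)² - 13*(-3)) + 27/323 = -409/(6 + 9 + 39) + 27*(1/323) = -409/54 + 27/323 = -130649/17442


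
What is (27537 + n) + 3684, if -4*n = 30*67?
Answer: 61437/2 ≈ 30719.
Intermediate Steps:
n = -1005/2 (n = -15*67/2 = -¼*2010 = -1005/2 ≈ -502.50)
(27537 + n) + 3684 = (27537 - 1005/2) + 3684 = 54069/2 + 3684 = 61437/2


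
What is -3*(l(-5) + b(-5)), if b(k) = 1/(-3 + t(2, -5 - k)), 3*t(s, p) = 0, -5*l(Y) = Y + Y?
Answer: -5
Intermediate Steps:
l(Y) = -2*Y/5 (l(Y) = -(Y + Y)/5 = -2*Y/5)
t(s, p) = 0 (t(s, p) = (1/3)*0 = 0)
b(k) = -1/3 (b(k) = 1/(-3 + 0) = 1/(-3) = -1/3)
-3*(l(-5) + b(-5)) = -3*(-2/5*(-5) - 1/3) = -3*(2 - 1/3) = -3*5/3 = -5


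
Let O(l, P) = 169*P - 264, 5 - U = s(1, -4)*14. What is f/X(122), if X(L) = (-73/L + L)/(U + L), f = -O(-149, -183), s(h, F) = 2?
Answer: 125574966/4937 ≈ 25435.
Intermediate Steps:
U = -23 (U = 5 - 2*14 = 5 - 1*28 = 5 - 28 = -23)
O(l, P) = -264 + 169*P
f = 31191 (f = -(-264 + 169*(-183)) = -(-264 - 30927) = -1*(-31191) = 31191)
X(L) = (L - 73/L)/(-23 + L) (X(L) = (-73/L + L)/(-23 + L) = (L - 73/L)/(-23 + L))
f/X(122) = 31191/(((-73 + 122²)/(122*(-23 + 122)))) = 31191/(((1/122)*(-73 + 14884)/99)) = 31191/(((1/122)*(1/99)*14811)) = 31191/(4937/4026) = 31191*(4026/4937) = 125574966/4937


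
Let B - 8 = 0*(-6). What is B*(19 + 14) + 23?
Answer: 287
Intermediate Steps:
B = 8 (B = 8 + 0*(-6) = 8 + 0 = 8)
B*(19 + 14) + 23 = 8*(19 + 14) + 23 = 8*33 + 23 = 264 + 23 = 287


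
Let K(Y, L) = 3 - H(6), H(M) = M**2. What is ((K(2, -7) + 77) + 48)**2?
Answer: 8464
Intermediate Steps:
K(Y, L) = -33 (K(Y, L) = 3 - 1*6**2 = 3 - 1*36 = 3 - 36 = -33)
((K(2, -7) + 77) + 48)**2 = ((-33 + 77) + 48)**2 = (44 + 48)**2 = 92**2 = 8464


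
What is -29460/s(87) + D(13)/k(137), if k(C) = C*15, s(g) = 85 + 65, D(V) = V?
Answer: -403589/2055 ≈ -196.39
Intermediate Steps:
s(g) = 150
k(C) = 15*C
-29460/s(87) + D(13)/k(137) = -29460/150 + 13/((15*137)) = -29460*1/150 + 13/2055 = -982/5 + 13*(1/2055) = -982/5 + 13/2055 = -403589/2055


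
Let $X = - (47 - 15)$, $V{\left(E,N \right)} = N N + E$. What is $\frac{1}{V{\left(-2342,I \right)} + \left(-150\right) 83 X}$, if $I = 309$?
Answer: $\frac{1}{491539} \approx 2.0344 \cdot 10^{-6}$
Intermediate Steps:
$V{\left(E,N \right)} = E + N^{2}$ ($V{\left(E,N \right)} = N^{2} + E = E + N^{2}$)
$X = -32$ ($X = \left(-1\right) 32 = -32$)
$\frac{1}{V{\left(-2342,I \right)} + \left(-150\right) 83 X} = \frac{1}{\left(-2342 + 309^{2}\right) + \left(-150\right) 83 \left(-32\right)} = \frac{1}{\left(-2342 + 95481\right) - -398400} = \frac{1}{93139 + 398400} = \frac{1}{491539}$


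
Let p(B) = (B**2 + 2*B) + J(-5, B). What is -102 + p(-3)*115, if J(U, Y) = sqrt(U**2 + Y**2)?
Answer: 243 + 115*sqrt(34) ≈ 913.56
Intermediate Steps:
p(B) = B**2 + sqrt(25 + B**2) + 2*B (p(B) = (B**2 + 2*B) + sqrt((-5)**2 + B**2) = (B**2 + 2*B) + sqrt(25 + B**2) = B**2 + sqrt(25 + B**2) + 2*B)
-102 + p(-3)*115 = -102 + ((-3)**2 + sqrt(25 + (-3)**2) + 2*(-3))*115 = -102 + (9 + sqrt(25 + 9) - 6)*115 = -102 + (9 + sqrt(34) - 6)*115 = -102 + (3 + sqrt(34))*115 = -102 + (345 + 115*sqrt(34)) = 243 + 115*sqrt(34)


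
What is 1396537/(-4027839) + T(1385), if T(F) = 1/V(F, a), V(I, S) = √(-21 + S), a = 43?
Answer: -1396537/4027839 + √22/22 ≈ -0.13352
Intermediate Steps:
T(F) = √22/22 (T(F) = 1/(√(-21 + 43)) = 1/(√22) = √22/22)
1396537/(-4027839) + T(1385) = 1396537/(-4027839) + √22/22 = 1396537*(-1/4027839) + √22/22 = -1396537/4027839 + √22/22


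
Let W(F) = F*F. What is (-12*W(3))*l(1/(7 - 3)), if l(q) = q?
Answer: -27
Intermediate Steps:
W(F) = F²
(-12*W(3))*l(1/(7 - 3)) = (-12*3²)/(7 - 3) = -12*9/4 = -108*¼ = -27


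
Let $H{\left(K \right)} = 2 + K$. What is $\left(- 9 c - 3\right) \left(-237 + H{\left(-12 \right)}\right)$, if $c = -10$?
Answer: $-21489$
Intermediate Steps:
$\left(- 9 c - 3\right) \left(-237 + H{\left(-12 \right)}\right) = \left(\left(-9\right) \left(-10\right) - 3\right) \left(-237 + \left(2 - 12\right)\right) = \left(90 - 3\right) \left(-237 - 10\right) = 87 \left(-247\right) = -21489$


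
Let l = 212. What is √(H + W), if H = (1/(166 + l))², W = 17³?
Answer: √701989093/378 ≈ 70.093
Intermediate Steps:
W = 4913
H = 1/142884 (H = (1/(166 + 212))² = (1/378)² = 1/142884 ≈ 6.9987e-6)
√(H + W) = √(1/142884 + 4913) = √(701989093/142884) = √701989093/378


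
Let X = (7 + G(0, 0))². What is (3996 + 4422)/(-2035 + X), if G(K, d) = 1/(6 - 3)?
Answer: -75762/17831 ≈ -4.2489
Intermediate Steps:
G(K, d) = ⅓ (G(K, d) = 1/3 = ⅓)
X = 484/9 (X = (7 + ⅓)² = (22/3)² = 484/9 ≈ 53.778)
(3996 + 4422)/(-2035 + X) = (3996 + 4422)/(-2035 + 484/9) = 8418/(-17831/9) = 8418*(-9/17831) = -75762/17831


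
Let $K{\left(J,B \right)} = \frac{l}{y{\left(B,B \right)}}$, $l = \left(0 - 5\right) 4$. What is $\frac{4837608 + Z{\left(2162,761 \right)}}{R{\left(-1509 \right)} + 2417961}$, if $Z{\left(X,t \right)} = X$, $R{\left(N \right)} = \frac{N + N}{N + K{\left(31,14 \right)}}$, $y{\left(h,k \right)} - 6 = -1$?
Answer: $\frac{7322572010}{3658378011} \approx 2.0016$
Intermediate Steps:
$l = -20$ ($l = \left(-5\right) 4 = -20$)
$y{\left(h,k \right)} = 5$ ($y{\left(h,k \right)} = 6 - 1 = 5$)
$K{\left(J,B \right)} = -4$ ($K{\left(J,B \right)} = - \frac{20}{5} = \left(-20\right) \frac{1}{5} = -4$)
$R{\left(N \right)} = \frac{2 N}{-4 + N}$ ($R{\left(N \right)} = \frac{N + N}{N - 4} = \frac{2 N}{-4 + N}$)
$\frac{4837608 + Z{\left(2162,761 \right)}}{R{\left(-1509 \right)} + 2417961} = \frac{4837608 + 2162}{2 \left(-1509\right) \frac{1}{-4 - 1509} + 2417961} = \frac{4839770}{2 \left(-1509\right) \frac{1}{-1513} + 2417961} = \frac{4839770}{2 \left(-1509\right) \left(- \frac{1}{1513}\right) + 2417961} = \frac{4839770}{\frac{3018}{1513} + 2417961} = \frac{4839770}{\frac{3658378011}{1513}} = 4839770 \cdot \frac{1513}{3658378011} = \frac{7322572010}{3658378011}$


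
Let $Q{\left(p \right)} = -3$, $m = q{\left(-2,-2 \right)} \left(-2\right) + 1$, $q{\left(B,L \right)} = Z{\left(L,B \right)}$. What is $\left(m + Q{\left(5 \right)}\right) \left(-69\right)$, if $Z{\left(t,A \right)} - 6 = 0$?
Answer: $966$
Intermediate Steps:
$Z{\left(t,A \right)} = 6$ ($Z{\left(t,A \right)} = 6 + 0 = 6$)
$q{\left(B,L \right)} = 6$
$m = -11$ ($m = 6 \left(-2\right) + 1 = -12 + 1 = -11$)
$\left(m + Q{\left(5 \right)}\right) \left(-69\right) = \left(-11 - 3\right) \left(-69\right) = \left(-14\right) \left(-69\right) = 966$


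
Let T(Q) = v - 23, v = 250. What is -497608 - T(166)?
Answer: -497835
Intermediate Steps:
T(Q) = 227 (T(Q) = 250 - 23 = 227)
-497608 - T(166) = -497608 - 1*227 = -497608 - 227 = -497835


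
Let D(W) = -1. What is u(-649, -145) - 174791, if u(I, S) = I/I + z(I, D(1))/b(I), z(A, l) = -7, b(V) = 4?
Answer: -699167/4 ≈ -1.7479e+5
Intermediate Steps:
u(I, S) = -¾ (u(I, S) = I/I - 7/4 = 1 - 7*¼ = 1 - 7/4 = -¾)
u(-649, -145) - 174791 = -¾ - 174791 = -699167/4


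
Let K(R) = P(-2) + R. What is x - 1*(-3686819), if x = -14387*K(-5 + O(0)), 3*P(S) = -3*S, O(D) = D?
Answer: 3729980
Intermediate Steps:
P(S) = -S (P(S) = (-3*S)/3 = -S)
K(R) = 2 + R (K(R) = -1*(-2) + R = 2 + R)
x = 43161 (x = -14387*(2 + (-5 + 0)) = -14387*(2 - 5) = -14387*(-3) = 43161)
x - 1*(-3686819) = 43161 - 1*(-3686819) = 43161 + 3686819 = 3729980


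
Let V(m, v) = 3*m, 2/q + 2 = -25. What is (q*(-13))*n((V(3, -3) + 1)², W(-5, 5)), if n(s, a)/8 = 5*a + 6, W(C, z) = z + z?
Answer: 11648/27 ≈ 431.41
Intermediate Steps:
q = -2/27 (q = 2/(-2 - 25) = 2/(-27) = 2*(-1/27) = -2/27 ≈ -0.074074)
W(C, z) = 2*z
n(s, a) = 48 + 40*a (n(s, a) = 8*(5*a + 6) = 8*(6 + 5*a) = 48 + 40*a)
(q*(-13))*n((V(3, -3) + 1)², W(-5, 5)) = (-2/27*(-13))*(48 + 40*(2*5)) = 26*(48 + 40*10)/27 = 26*(48 + 400)/27 = (26/27)*448 = 11648/27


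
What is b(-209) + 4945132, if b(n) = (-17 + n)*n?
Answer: 4992366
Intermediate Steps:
b(n) = n*(-17 + n)
b(-209) + 4945132 = -209*(-17 - 209) + 4945132 = -209*(-226) + 4945132 = 47234 + 4945132 = 4992366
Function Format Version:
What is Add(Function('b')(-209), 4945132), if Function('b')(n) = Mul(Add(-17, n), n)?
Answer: 4992366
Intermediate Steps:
Function('b')(n) = Mul(n, Add(-17, n))
Add(Function('b')(-209), 4945132) = Add(Mul(-209, Add(-17, -209)), 4945132) = Add(Mul(-209, -226), 4945132) = Add(47234, 4945132) = 4992366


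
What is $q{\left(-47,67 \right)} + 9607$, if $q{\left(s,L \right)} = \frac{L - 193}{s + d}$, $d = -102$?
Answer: $\frac{1431569}{149} \approx 9607.8$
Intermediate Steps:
$q{\left(s,L \right)} = \frac{-193 + L}{-102 + s}$ ($q{\left(s,L \right)} = \frac{L - 193}{s - 102} = \frac{-193 + L}{-102 + s}$)
$q{\left(-47,67 \right)} + 9607 = \frac{-193 + 67}{-102 - 47} + 9607 = \frac{1}{-149} \left(-126\right) + 9607 = \left(- \frac{1}{149}\right) \left(-126\right) + 9607 = \frac{126}{149} + 9607 = \frac{1431569}{149}$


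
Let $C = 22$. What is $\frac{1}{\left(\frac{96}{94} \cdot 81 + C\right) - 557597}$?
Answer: $- \frac{47}{26202137} \approx -1.7937 \cdot 10^{-6}$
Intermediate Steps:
$\frac{1}{\left(\frac{96}{94} \cdot 81 + C\right) - 557597} = \frac{1}{\left(\frac{96}{94} \cdot 81 + 22\right) - 557597} = \frac{1}{\left(96 \cdot \frac{1}{94} \cdot 81 + 22\right) - 557597} = \frac{1}{\left(\frac{48}{47} \cdot 81 + 22\right) - 557597} = \frac{1}{\left(\frac{3888}{47} + 22\right) - 557597} = \frac{1}{\frac{4922}{47} - 557597} = \frac{1}{- \frac{26202137}{47}} = - \frac{47}{26202137}$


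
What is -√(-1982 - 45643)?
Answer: -5*I*√1905 ≈ -218.23*I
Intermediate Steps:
-√(-1982 - 45643) = -√(-47625) = -5*I*√1905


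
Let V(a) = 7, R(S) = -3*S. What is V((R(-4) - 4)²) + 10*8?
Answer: 87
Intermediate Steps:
V((R(-4) - 4)²) + 10*8 = 7 + 10*8 = 7 + 80 = 87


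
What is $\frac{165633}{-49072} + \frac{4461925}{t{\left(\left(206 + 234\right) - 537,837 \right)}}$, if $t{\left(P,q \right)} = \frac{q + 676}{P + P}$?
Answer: $- \frac{42477633821129}{74245936} \approx -5.7212 \cdot 10^{5}$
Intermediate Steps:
$t{\left(P,q \right)} = \frac{676 + q}{2 P}$
$\frac{165633}{-49072} + \frac{4461925}{t{\left(\left(206 + 234\right) - 537,837 \right)}} = \frac{165633}{-49072} + \frac{4461925}{\frac{1}{2} \frac{1}{\left(206 + 234\right) - 537} \left(676 + 837\right)} = 165633 \left(- \frac{1}{49072}\right) + \frac{4461925}{\frac{1}{2} \frac{1}{440 - 537} \cdot 1513} = - \frac{165633}{49072} + \frac{4461925}{\frac{1}{2} \frac{1}{-97} \cdot 1513} = - \frac{165633}{49072} + \frac{4461925}{\frac{1}{2} \left(- \frac{1}{97}\right) 1513} = - \frac{165633}{49072} + \frac{4461925}{- \frac{1513}{194}} = - \frac{165633}{49072} + 4461925 \left(- \frac{194}{1513}\right) = - \frac{165633}{49072} - \frac{865613450}{1513} = - \frac{42477633821129}{74245936}$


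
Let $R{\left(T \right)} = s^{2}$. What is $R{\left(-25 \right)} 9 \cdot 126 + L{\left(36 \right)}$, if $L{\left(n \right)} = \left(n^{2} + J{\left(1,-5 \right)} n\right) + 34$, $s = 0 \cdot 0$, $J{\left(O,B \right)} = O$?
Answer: $1366$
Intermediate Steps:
$s = 0$
$L{\left(n \right)} = 34 + n + n^{2}$ ($L{\left(n \right)} = \left(n^{2} + 1 n\right) + 34 = \left(n^{2} + n\right) + 34 = \left(n + n^{2}\right) + 34 = 34 + n + n^{2}$)
$R{\left(T \right)} = 0$ ($R{\left(T \right)} = 0^{2} = 0$)
$R{\left(-25 \right)} 9 \cdot 126 + L{\left(36 \right)} = 0 \cdot 9 \cdot 126 + \left(34 + 36 + 36^{2}\right) = 0 \cdot 1134 + \left(34 + 36 + 1296\right) = 0 + 1366 = 1366$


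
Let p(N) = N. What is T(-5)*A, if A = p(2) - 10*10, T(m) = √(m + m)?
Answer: -98*I*√10 ≈ -309.9*I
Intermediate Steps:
T(m) = √2*√m (T(m) = √(2*m) = √2*√m)
A = -98 (A = 2 - 10*10 = 2 - 100 = -98)
T(-5)*A = (√2*√(-5))*(-98) = (√2*(I*√5))*(-98) = (I*√10)*(-98) = -98*I*√10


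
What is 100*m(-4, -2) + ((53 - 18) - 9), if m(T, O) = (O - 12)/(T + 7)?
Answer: -1322/3 ≈ -440.67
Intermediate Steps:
m(T, O) = (-12 + O)/(7 + T)
100*m(-4, -2) + ((53 - 18) - 9) = 100*((-12 - 2)/(7 - 4)) + ((53 - 18) - 9) = 100*(-14/3) + (35 - 9) = 100*((1/3)*(-14)) + 26 = 100*(-14/3) + 26 = -1400/3 + 26 = -1322/3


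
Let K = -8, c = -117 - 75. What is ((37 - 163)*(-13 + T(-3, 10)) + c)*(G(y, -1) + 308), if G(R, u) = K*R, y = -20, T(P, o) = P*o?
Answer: 2445768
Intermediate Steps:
c = -192
G(R, u) = -8*R
((37 - 163)*(-13 + T(-3, 10)) + c)*(G(y, -1) + 308) = ((37 - 163)*(-13 - 3*10) - 192)*(-8*(-20) + 308) = (-126*(-13 - 30) - 192)*(160 + 308) = (-126*(-43) - 192)*468 = (5418 - 192)*468 = 5226*468 = 2445768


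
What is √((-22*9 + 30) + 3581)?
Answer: √3413 ≈ 58.421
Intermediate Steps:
√((-22*9 + 30) + 3581) = √((-198 + 30) + 3581) = √(-168 + 3581) = √3413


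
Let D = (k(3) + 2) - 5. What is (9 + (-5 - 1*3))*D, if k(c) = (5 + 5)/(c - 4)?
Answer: -13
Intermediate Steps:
k(c) = 10/(-4 + c)
D = -13 (D = (10/(-4 + 3) + 2) - 5 = (10/(-1) + 2) - 5 = (10*(-1) + 2) - 5 = (-10 + 2) - 5 = -8 - 5 = -13)
(9 + (-5 - 1*3))*D = (9 + (-5 - 1*3))*(-13) = (9 + (-5 - 3))*(-13) = (9 - 8)*(-13) = 1*(-13) = -13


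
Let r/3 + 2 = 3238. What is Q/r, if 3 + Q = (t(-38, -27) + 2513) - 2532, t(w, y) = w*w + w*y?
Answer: 204/809 ≈ 0.25216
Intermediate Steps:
r = 9708 (r = -6 + 3*3238 = -6 + 9714 = 9708)
t(w, y) = w**2 + w*y
Q = 2448 (Q = -3 + ((-38*(-38 - 27) + 2513) - 2532) = -3 + ((-38*(-65) + 2513) - 2532) = -3 + ((2470 + 2513) - 2532) = -3 + (4983 - 2532) = -3 + 2451 = 2448)
Q/r = 2448/9708 = 2448*(1/9708) = 204/809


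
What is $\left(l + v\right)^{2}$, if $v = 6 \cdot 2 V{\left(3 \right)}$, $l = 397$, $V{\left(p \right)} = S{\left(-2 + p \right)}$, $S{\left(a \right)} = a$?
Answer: $167281$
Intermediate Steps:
$V{\left(p \right)} = -2 + p$
$v = 12$ ($v = 6 \cdot 2 \left(-2 + 3\right) = 12 \cdot 1 = 12$)
$\left(l + v\right)^{2} = \left(397 + 12\right)^{2} = 409^{2} = 167281$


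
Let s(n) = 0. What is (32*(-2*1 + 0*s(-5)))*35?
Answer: -2240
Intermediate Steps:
(32*(-2*1 + 0*s(-5)))*35 = (32*(-2*1 + 0*0))*35 = (32*(-2 + 0))*35 = (32*(-2))*35 = -64*35 = -2240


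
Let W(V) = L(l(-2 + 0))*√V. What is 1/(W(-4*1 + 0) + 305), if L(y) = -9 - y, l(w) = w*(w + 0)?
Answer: 305/93701 + 26*I/93701 ≈ 0.003255 + 0.00027748*I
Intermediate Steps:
l(w) = w² (l(w) = w*w = w²)
W(V) = -13*√V (W(V) = (-9 - (-2 + 0)²)*√V = (-9 - 1*(-2)²)*√V = (-9 - 1*4)*√V = (-9 - 4)*√V = -13*√V)
1/(W(-4*1 + 0) + 305) = 1/(-13*√(-4*1 + 0) + 305) = 1/(-13*√(-4 + 0) + 305) = 1/(-26*I + 305) = 1/(305 - 26*I) = (305 + 26*I)/93701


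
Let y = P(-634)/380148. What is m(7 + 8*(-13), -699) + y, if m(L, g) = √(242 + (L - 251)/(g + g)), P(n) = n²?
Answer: 100489/95037 + 2*√3287863/233 ≈ 16.622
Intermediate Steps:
m(L, g) = √(242 + (-251 + L)/(2*g)) (m(L, g) = √(242 + (-251 + L)/((2*g))) = √(242 + (-251 + L)*(1/(2*g))) = √(242 + (-251 + L)/(2*g)))
y = 100489/95037 (y = (-634)²/380148 = 401956*(1/380148) = 100489/95037 ≈ 1.0574)
m(7 + 8*(-13), -699) + y = √2*√((-251 + (7 + 8*(-13)) + 484*(-699))/(-699))/2 + 100489/95037 = √2*√(-(-251 + (7 - 104) - 338316)/699)/2 + 100489/95037 = √2*√(-(-251 - 97 - 338316)/699)/2 + 100489/95037 = √2*√(-1/699*(-338664))/2 + 100489/95037 = √2*√(112888/233)/2 + 100489/95037 = √2*(2*√6575726/233)/2 + 100489/95037 = 2*√3287863/233 + 100489/95037 = 100489/95037 + 2*√3287863/233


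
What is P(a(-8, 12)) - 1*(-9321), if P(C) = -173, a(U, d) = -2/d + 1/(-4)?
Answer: 9148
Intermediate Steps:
a(U, d) = -1/4 - 2/d (a(U, d) = -2/d + 1*(-1/4) = -2/d - 1/4 = -1/4 - 2/d)
P(a(-8, 12)) - 1*(-9321) = -173 - 1*(-9321) = -173 + 9321 = 9148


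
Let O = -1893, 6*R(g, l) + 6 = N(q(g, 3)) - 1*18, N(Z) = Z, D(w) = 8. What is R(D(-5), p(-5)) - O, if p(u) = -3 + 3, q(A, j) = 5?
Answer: 11339/6 ≈ 1889.8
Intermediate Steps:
p(u) = 0
R(g, l) = -19/6 (R(g, l) = -1 + (5 - 1*18)/6 = -1 + (5 - 18)/6 = -1 + (⅙)*(-13) = -1 - 13/6 = -19/6)
R(D(-5), p(-5)) - O = -19/6 - 1*(-1893) = -19/6 + 1893 = 11339/6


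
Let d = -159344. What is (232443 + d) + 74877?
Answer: 147976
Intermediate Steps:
(232443 + d) + 74877 = (232443 - 159344) + 74877 = 73099 + 74877 = 147976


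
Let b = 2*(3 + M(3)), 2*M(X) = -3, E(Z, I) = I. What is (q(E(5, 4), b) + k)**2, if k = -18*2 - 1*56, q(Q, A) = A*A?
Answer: 6889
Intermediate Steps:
M(X) = -3/2 (M(X) = (1/2)*(-3) = -3/2)
b = 3 (b = 2*(3 - 3/2) = 2*(3/2) = 3)
q(Q, A) = A**2
k = -92 (k = -36 - 56 = -92)
(q(E(5, 4), b) + k)**2 = (3**2 - 92)**2 = (9 - 92)**2 = (-83)**2 = 6889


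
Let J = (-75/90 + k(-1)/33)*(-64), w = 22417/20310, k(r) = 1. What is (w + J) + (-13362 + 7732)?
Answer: -1246069793/223410 ≈ -5577.5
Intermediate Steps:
w = 22417/20310 (w = 22417*(1/20310) = 22417/20310 ≈ 1.1037)
J = 1696/33 (J = (-75/90 + 1/33)*(-64) = (-75*1/90 + 1*(1/33))*(-64) = (-⅚ + 1/33)*(-64) = -53/66*(-64) = 1696/33 ≈ 51.394)
(w + J) + (-13362 + 7732) = (22417/20310 + 1696/33) + (-13362 + 7732) = 11728507/223410 - 5630 = -1246069793/223410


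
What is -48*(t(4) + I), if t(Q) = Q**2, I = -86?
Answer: 3360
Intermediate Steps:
-48*(t(4) + I) = -48*(4**2 - 86) = -48*(16 - 86) = -48*(-70) = 3360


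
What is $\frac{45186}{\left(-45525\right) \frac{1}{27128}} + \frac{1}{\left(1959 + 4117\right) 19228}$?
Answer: $- \frac{47736689602363833}{1772885052400} \approx -26926.0$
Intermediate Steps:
$\frac{45186}{\left(-45525\right) \frac{1}{27128}} + \frac{1}{\left(1959 + 4117\right) 19228} = \frac{45186}{\left(-45525\right) \frac{1}{27128}} + \frac{1}{6076} \cdot \frac{1}{19228} = \frac{45186}{- \frac{45525}{27128}} + \frac{1}{6076} \cdot \frac{1}{19228} = 45186 \left(- \frac{27128}{45525}\right) + \frac{1}{116829328} = - \frac{408601936}{15175} + \frac{1}{116829328} = - \frac{47736689602363833}{1772885052400}$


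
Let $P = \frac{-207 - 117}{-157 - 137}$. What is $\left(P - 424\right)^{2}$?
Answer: $\frac{429401284}{2401} \approx 1.7884 \cdot 10^{5}$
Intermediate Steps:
$P = \frac{54}{49}$ ($P = - \frac{324}{-294} = \left(-324\right) \left(- \frac{1}{294}\right) = \frac{54}{49} \approx 1.102$)
$\left(P - 424\right)^{2} = \left(\frac{54}{49} - 424\right)^{2} = \left(- \frac{20722}{49}\right)^{2} = \frac{429401284}{2401}$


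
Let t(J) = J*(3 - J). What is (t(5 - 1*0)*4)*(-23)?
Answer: 920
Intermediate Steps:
(t(5 - 1*0)*4)*(-23) = (((5 - 1*0)*(3 - (5 - 1*0)))*4)*(-23) = (((5 + 0)*(3 - (5 + 0)))*4)*(-23) = ((5*(3 - 1*5))*4)*(-23) = ((5*(3 - 5))*4)*(-23) = ((5*(-2))*4)*(-23) = -10*4*(-23) = -40*(-23) = 920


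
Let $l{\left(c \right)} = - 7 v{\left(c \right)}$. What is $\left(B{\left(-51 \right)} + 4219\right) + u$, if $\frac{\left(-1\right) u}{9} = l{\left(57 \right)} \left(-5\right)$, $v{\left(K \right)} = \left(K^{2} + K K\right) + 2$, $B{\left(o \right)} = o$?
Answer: $-2043332$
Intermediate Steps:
$v{\left(K \right)} = 2 + 2 K^{2}$ ($v{\left(K \right)} = \left(K^{2} + K^{2}\right) + 2 = 2 K^{2} + 2 = 2 + 2 K^{2}$)
$l{\left(c \right)} = -14 - 14 c^{2}$ ($l{\left(c \right)} = - 7 \left(2 + 2 c^{2}\right) = -14 - 14 c^{2}$)
$u = -2047500$ ($u = - 9 \left(-14 - 14 \cdot 57^{2}\right) \left(-5\right) = - 9 \left(-14 - 45486\right) \left(-5\right) = - 9 \left(\left(-45500\right) \left(-5\right)\right) = \left(-9\right) 227500 = -2047500$)
$\left(B{\left(-51 \right)} + 4219\right) + u = \left(-51 + 4219\right) - 2047500 = 4168 - 2047500 = -2043332$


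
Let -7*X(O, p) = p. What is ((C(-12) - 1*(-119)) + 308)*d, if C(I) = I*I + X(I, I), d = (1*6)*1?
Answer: 24054/7 ≈ 3436.3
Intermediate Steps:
X(O, p) = -p/7
d = 6 (d = 6*1 = 6)
C(I) = I² - I/7 (C(I) = I*I - I/7 = I² - I/7)
((C(-12) - 1*(-119)) + 308)*d = ((-12*(-⅐ - 12) - 1*(-119)) + 308)*6 = ((-12*(-85/7) + 119) + 308)*6 = ((1020/7 + 119) + 308)*6 = (1853/7 + 308)*6 = (4009/7)*6 = 24054/7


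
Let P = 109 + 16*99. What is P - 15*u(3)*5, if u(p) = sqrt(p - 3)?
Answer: 1693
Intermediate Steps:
u(p) = sqrt(-3 + p)
P = 1693 (P = 109 + 1584 = 1693)
P - 15*u(3)*5 = 1693 - 15*sqrt(-3 + 3)*5 = 1693 - 15*sqrt(0)*5 = 1693 - 15*0*5 = 1693 - 0*5 = 1693 - 1*0 = 1693 + 0 = 1693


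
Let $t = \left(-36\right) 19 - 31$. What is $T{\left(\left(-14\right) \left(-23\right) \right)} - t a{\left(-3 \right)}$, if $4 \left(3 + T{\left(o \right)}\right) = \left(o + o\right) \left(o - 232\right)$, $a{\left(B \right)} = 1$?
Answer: $15202$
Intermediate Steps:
$t = -715$ ($t = -684 - 31 = -715$)
$T{\left(o \right)} = -3 + \frac{o \left(-232 + o\right)}{2}$ ($T{\left(o \right)} = -3 + \frac{\left(o + o\right) \left(o - 232\right)}{4} = -3 + \frac{2 o \left(-232 + o\right)}{4} = -3 + \frac{o \left(-232 + o\right)}{2}$)
$T{\left(\left(-14\right) \left(-23\right) \right)} - t a{\left(-3 \right)} = \left(-3 + \frac{\left(\left(-14\right) \left(-23\right)\right)^{2}}{2} - 116 \left(\left(-14\right) \left(-23\right)\right)\right) - \left(-715\right) 1 = \left(-3 + \frac{322^{2}}{2} - 37352\right) - -715 = \left(-3 + \frac{1}{2} \cdot 103684 - 37352\right) + 715 = \left(-3 + 51842 - 37352\right) + 715 = 14487 + 715 = 15202$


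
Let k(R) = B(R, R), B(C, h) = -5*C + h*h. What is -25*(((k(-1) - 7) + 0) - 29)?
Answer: 750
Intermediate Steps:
B(C, h) = h² - 5*C (B(C, h) = -5*C + h² = h² - 5*C)
k(R) = R² - 5*R
-25*(((k(-1) - 7) + 0) - 29) = -25*(((-(-5 - 1) - 7) + 0) - 29) = -25*(((-1*(-6) - 7) + 0) - 29) = -25*(((6 - 7) + 0) - 29) = -25*((-1 + 0) - 29) = -25*(-1 - 29) = -25*(-30) = 750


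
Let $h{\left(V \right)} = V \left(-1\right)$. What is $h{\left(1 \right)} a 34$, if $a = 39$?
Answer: $-1326$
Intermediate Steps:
$h{\left(V \right)} = - V$
$h{\left(1 \right)} a 34 = \left(-1\right) 1 \cdot 39 \cdot 34 = \left(-1\right) 39 \cdot 34 = \left(-39\right) 34 = -1326$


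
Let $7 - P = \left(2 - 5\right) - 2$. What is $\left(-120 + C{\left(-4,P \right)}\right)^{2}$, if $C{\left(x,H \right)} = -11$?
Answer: $17161$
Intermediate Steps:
$P = 12$ ($P = 7 - \left(\left(2 - 5\right) - 2\right) = 7 - \left(-3 - 2\right) = 7 - -5 = 7 + 5 = 12$)
$\left(-120 + C{\left(-4,P \right)}\right)^{2} = \left(-120 - 11\right)^{2} = \left(-131\right)^{2} = 17161$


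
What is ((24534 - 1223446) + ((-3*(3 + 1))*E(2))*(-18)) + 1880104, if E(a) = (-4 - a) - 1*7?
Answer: 678384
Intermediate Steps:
E(a) = -11 - a (E(a) = (-4 - a) - 7 = -11 - a)
((24534 - 1223446) + ((-3*(3 + 1))*E(2))*(-18)) + 1880104 = ((24534 - 1223446) + ((-3*(3 + 1))*(-11 - 1*2))*(-18)) + 1880104 = (-1198912 + ((-3*4)*(-11 - 2))*(-18)) + 1880104 = (-1198912 - 12*(-13)*(-18)) + 1880104 = (-1198912 + 156*(-18)) + 1880104 = (-1198912 - 2808) + 1880104 = -1201720 + 1880104 = 678384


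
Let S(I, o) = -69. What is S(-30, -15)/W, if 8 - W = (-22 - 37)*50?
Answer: -23/986 ≈ -0.023327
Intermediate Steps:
W = 2958 (W = 8 - (-22 - 37)*50 = 8 - (-59)*50 = 8 - 1*(-2950) = 8 + 2950 = 2958)
S(-30, -15)/W = -69/2958 = -69*1/2958 = -23/986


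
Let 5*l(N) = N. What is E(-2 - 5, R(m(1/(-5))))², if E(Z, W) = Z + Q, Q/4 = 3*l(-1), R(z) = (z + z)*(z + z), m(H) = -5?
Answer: 2209/25 ≈ 88.360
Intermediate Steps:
l(N) = N/5
R(z) = 4*z² (R(z) = (2*z)*(2*z) = 4*z²)
Q = -12/5 (Q = 4*(3*((⅕)*(-1))) = 4*(3*(-⅕)) = 4*(-⅗) = -12/5 ≈ -2.4000)
E(Z, W) = -12/5 + Z (E(Z, W) = Z - 12/5 = -12/5 + Z)
E(-2 - 5, R(m(1/(-5))))² = (-12/5 + (-2 - 5))² = (-12/5 - 7)² = (-47/5)² = 2209/25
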